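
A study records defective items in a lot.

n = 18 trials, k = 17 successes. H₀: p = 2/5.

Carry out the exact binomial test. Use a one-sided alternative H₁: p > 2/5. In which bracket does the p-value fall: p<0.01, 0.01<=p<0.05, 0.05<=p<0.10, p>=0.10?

Exact binomial: n=18, k=17, p₀=2/5=0.4000
P(X≥17) from Σ C(n,i)·p₀^i·(1−p₀)^(n−i)
p-value (one-sided, H₁ greater) = 0.00000
→ bracket: p<0.01

p-value bracket: p<0.01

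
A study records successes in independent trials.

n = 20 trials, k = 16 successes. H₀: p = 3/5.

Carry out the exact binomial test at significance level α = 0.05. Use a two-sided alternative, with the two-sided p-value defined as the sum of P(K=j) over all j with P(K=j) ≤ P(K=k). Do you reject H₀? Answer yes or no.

Exact binomial: n=20, k=16, p₀=3/5=0.6000
P(X=j) = C(n,j)·p₀^j·(1−p₀)^(n−j); p = Σ P(X=j) over j with P(X=j) ≤ P(X=16)
p-value (two-sided) = 0.07198
At α=0.05: p ≥ α → fail to reject H₀

reject H₀: no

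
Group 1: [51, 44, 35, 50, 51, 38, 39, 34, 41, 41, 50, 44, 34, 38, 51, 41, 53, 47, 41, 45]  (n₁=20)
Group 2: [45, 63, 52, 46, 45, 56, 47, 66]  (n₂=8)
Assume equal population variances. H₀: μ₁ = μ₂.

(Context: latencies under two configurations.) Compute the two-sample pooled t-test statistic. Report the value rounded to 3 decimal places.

test statistic = -3.193

x̄₁=43.400, s₁=6.142, n₁=20
x̄₂=52.500, s₂=8.367, n₂=8
s_p² = [19·6.142² + 7·8.367²]/26 = 46.4154
SE = √(s_p²·(1/20+1/8)) = 2.8500
t = (43.400−52.500)/2.8500 = -3.1929
df = 26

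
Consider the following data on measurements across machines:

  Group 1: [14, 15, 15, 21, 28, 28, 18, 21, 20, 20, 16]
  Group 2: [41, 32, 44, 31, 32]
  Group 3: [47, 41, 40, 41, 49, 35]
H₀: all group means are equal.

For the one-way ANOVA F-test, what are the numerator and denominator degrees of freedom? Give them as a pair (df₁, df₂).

k = 3 groups, N = 22 total
df = (k−1, N−k) = (3−1, 22−3) = (2, 19)

degrees of freedom = [2, 19]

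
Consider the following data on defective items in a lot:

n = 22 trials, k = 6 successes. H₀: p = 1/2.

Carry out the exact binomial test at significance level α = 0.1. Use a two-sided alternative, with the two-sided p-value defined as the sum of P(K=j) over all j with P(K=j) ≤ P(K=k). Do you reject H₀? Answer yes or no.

Exact binomial: n=22, k=6, p₀=1/2=0.5000
P(X=j) = C(n,j)·p₀^j·(1−p₀)^(n−j); p = Σ P(X=j) over j with P(X=j) ≤ P(X=6)
p-value (two-sided) = 0.05248
At α=0.1: p < α → reject H₀

reject H₀: yes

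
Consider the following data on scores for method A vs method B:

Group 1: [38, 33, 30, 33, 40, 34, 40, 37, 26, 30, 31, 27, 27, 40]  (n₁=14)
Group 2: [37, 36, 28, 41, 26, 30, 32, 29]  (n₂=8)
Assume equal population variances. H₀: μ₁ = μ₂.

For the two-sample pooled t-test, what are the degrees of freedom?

degrees of freedom = 20

df = n₁ + n₂ − 2 = 14 + 8 − 2 = 20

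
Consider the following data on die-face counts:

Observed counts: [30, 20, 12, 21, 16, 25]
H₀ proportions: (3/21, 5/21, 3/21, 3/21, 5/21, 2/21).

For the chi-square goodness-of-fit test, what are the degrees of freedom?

df = k − 1 = 6 − 1 = 5

degrees of freedom = 5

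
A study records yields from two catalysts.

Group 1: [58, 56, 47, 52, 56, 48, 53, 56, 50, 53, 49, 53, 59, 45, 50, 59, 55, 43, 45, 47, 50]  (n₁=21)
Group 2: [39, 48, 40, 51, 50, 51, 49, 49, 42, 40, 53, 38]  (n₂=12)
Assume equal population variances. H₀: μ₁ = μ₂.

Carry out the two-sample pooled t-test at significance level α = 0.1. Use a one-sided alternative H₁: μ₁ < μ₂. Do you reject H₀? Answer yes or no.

reject H₀: no

x̄₁=51.619, s₁=4.780, n₁=21
x̄₂=45.833, s₂=5.540, n₂=12
s_p² = [20·4.780² + 11·5.540²]/31 = 25.6329
SE = √(s_p²·(1/21+1/12)) = 1.8321
t = (51.619−45.833)/1.8321 = 3.1579
df = 31
p-value (one-sided, H₁ less) = 0.99824
At α=0.1: p ≥ α → fail to reject H₀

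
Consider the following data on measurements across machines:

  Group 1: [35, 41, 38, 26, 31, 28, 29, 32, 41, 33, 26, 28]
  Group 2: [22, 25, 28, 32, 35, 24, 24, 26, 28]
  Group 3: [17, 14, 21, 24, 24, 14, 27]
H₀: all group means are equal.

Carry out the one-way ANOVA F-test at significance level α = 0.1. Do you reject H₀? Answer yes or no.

Group means [32.33, 27.11, 20.14], grand mean 27.607
SSB = Σnᵢ(x̄ᵢ−x̄)² = 660.266; SSW = ΣΣ(x−x̄ᵢ)² = 622.413
MSB = 660.266/2 = 330.1329; MSW = 622.413/25 = 24.8965
F = MSB/MSW = 13.2602
df = (2, 25)
p-value (upper-tail) = 0.00012
At α=0.1: p < α → reject H₀

reject H₀: yes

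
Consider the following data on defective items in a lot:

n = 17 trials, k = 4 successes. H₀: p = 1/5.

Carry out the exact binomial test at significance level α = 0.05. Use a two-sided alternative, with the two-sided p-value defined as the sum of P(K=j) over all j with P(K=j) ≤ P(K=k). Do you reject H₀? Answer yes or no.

reject H₀: no

Exact binomial: n=17, k=4, p₀=1/5=0.2000
P(X=j) = C(n,j)·p₀^j·(1−p₀)^(n−j); p = Σ P(X=j) over j with P(X=j) ≤ P(X=4)
p-value (two-sided) = 0.76075
At α=0.05: p ≥ α → fail to reject H₀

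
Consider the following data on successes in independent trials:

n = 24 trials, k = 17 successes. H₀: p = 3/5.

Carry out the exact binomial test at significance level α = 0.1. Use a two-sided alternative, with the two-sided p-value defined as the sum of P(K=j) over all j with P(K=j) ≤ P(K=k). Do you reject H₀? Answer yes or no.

reject H₀: no

Exact binomial: n=24, k=17, p₀=3/5=0.6000
P(X=j) = C(n,j)·p₀^j·(1−p₀)^(n−j); p = Σ P(X=j) over j with P(X=j) ≤ P(X=17)
p-value (two-sided) = 0.30621
At α=0.1: p ≥ α → fail to reject H₀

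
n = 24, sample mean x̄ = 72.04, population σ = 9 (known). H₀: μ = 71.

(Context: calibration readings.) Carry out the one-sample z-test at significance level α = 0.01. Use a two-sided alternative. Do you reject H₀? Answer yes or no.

reject H₀: no

SE = σ/√n = 9/√24 = 1.8371
z = (x̄−μ₀)/SE = (72.04−71)/1.8371 = 0.5661
p-value (two-sided) = 0.57132
At α=0.01: p ≥ α → fail to reject H₀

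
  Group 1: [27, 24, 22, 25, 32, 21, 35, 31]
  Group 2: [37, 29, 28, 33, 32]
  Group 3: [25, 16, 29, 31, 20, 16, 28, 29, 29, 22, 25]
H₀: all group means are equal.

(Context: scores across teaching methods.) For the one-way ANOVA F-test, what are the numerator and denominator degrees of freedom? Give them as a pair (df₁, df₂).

degrees of freedom = [2, 21]

k = 3 groups, N = 24 total
df = (k−1, N−k) = (3−1, 24−3) = (2, 21)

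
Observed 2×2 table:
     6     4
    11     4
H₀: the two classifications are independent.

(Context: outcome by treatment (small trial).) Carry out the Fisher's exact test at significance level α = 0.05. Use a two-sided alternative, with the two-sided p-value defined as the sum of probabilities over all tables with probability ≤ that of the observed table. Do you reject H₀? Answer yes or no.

Margins: r₁=10, r₂=15, c₁=17, c₂=8, n=25
p_obs = C(10,6)·C(15,11)/C(25,17); sum pmf over tables with pmf ≤ p_obs
p-value (two-sided) = 0.66682
At α=0.05: p ≥ α → fail to reject H₀

reject H₀: no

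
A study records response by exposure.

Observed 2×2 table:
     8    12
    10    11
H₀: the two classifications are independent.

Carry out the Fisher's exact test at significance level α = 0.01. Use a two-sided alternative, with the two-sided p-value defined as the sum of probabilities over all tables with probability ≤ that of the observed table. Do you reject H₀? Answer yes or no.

Margins: r₁=20, r₂=21, c₁=18, c₂=23, n=41
p_obs = C(20,8)·C(21,10)/C(41,18); sum pmf over tables with pmf ≤ p_obs
p-value (two-sided) = 0.75574
At α=0.01: p ≥ α → fail to reject H₀

reject H₀: no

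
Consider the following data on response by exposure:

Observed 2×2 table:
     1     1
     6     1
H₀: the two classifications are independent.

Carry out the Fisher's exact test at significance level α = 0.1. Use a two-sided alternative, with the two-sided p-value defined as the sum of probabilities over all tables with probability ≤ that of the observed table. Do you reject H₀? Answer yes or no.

Margins: r₁=2, r₂=7, c₁=7, c₂=2, n=9
p_obs = C(2,1)·C(7,6)/C(9,7); sum pmf over tables with pmf ≤ p_obs
p-value (two-sided) = 0.41667
At α=0.1: p ≥ α → fail to reject H₀

reject H₀: no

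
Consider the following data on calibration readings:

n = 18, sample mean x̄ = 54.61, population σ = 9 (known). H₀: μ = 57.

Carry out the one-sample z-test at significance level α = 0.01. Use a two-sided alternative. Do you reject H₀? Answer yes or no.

reject H₀: no

SE = σ/√n = 9/√18 = 2.1213
z = (x̄−μ₀)/SE = (54.61−57)/2.1213 = -1.1267
p-value (two-sided) = 0.25989
At α=0.01: p ≥ α → fail to reject H₀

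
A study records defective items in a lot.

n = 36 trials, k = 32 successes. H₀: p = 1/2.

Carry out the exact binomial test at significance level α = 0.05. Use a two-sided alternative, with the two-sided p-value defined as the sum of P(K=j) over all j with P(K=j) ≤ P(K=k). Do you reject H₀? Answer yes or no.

reject H₀: yes

Exact binomial: n=36, k=32, p₀=1/2=0.5000
P(X=j) = C(n,j)·p₀^j·(1−p₀)^(n−j); p = Σ P(X=j) over j with P(X=j) ≤ P(X=32)
p-value (two-sided) = 0.00000
At α=0.05: p < α → reject H₀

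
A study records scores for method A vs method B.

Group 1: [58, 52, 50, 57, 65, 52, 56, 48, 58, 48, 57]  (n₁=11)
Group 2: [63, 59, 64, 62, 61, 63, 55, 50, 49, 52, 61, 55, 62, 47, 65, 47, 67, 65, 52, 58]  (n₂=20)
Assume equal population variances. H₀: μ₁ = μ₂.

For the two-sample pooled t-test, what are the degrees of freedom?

df = n₁ + n₂ − 2 = 11 + 20 − 2 = 29

degrees of freedom = 29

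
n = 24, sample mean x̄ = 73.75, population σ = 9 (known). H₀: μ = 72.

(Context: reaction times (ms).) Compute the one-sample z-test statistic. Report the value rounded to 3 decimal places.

SE = σ/√n = 9/√24 = 1.8371
z = (x̄−μ₀)/SE = (73.75−72)/1.8371 = 0.9526

test statistic = 0.953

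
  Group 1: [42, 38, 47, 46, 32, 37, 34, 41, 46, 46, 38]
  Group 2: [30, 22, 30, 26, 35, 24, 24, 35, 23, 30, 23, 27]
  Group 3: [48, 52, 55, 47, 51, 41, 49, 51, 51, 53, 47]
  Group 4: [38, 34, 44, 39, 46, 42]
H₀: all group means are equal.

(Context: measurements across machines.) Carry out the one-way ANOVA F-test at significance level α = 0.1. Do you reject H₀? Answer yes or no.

Group means [40.64, 27.42, 49.55, 40.50], grand mean 39.100
SSB = Σnᵢ(x̄ᵢ−x̄)² = 2875.911; SSW = ΣΣ(x−x̄ᵢ)² = 741.689
MSB = 2875.911/3 = 958.6369; MSW = 741.689/36 = 20.6025
F = MSB/MSW = 46.5302
df = (3, 36)
p-value (upper-tail) = 0.00000
At α=0.1: p < α → reject H₀

reject H₀: yes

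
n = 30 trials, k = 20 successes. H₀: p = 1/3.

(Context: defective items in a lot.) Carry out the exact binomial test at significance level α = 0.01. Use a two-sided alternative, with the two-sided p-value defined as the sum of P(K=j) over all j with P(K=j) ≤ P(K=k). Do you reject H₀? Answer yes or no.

reject H₀: yes

Exact binomial: n=30, k=20, p₀=1/3=0.3333
P(X=j) = C(n,j)·p₀^j·(1−p₀)^(n−j); p = Σ P(X=j) over j with P(X=j) ≤ P(X=20)
p-value (two-sided) = 0.00028
At α=0.01: p < α → reject H₀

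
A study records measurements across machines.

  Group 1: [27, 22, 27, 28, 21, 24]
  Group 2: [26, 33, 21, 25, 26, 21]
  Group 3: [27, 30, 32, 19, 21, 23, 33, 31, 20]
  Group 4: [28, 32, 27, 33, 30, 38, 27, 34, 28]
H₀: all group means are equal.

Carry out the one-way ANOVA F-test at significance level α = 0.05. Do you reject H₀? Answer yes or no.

reject H₀: yes

Group means [24.83, 25.33, 26.22, 30.78], grand mean 27.133
SSB = Σnᵢ(x̄ᵢ−x̄)² = 178.189; SSW = ΣΣ(x−x̄ᵢ)² = 499.278
MSB = 178.189/3 = 59.3963; MSW = 499.278/26 = 19.2030
F = MSB/MSW = 3.0931
df = (3, 26)
p-value (upper-tail) = 0.04436
At α=0.05: p < α → reject H₀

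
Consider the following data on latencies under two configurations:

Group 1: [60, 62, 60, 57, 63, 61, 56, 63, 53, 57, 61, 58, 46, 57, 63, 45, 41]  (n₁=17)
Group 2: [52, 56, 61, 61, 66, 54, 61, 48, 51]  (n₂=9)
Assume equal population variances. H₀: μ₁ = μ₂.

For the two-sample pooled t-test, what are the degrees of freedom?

df = n₁ + n₂ − 2 = 17 + 9 − 2 = 24

degrees of freedom = 24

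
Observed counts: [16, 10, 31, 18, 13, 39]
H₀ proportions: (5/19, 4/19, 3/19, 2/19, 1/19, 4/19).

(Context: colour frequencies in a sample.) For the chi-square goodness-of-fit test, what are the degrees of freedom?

degrees of freedom = 5

df = k − 1 = 6 − 1 = 5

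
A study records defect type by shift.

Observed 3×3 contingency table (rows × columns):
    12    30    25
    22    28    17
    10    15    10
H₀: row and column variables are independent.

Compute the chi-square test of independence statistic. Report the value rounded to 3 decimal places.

test statistic = 4.667

Row totals [67, 67, 35], col totals [44, 73, 52], n=169
χ² = (12−17.44)²/17.44 + (30−28.94)²/28.94 + (25−20.62)²/20.62 + (22−17.44)²/17.44 + (28−28.94)²/28.94 + (17−20.62)²/20.62 + (10−9.11)²/9.11 + (15−15.12)²/15.12 + (10−10.77)²/10.77 = 4.6672
df = 4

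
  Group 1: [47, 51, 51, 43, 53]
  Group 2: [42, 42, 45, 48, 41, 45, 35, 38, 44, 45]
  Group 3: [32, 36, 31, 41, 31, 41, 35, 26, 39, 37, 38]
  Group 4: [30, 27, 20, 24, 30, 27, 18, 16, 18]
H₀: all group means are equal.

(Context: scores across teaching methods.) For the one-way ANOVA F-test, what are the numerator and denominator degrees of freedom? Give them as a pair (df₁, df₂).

degrees of freedom = [3, 31]

k = 4 groups, N = 35 total
df = (k−1, N−k) = (4−1, 35−4) = (3, 31)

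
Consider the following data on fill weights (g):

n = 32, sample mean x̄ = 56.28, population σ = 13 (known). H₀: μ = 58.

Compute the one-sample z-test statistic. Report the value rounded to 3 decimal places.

SE = σ/√n = 13/√32 = 2.2981
z = (x̄−μ₀)/SE = (56.28−58)/2.2981 = -0.7484

test statistic = -0.748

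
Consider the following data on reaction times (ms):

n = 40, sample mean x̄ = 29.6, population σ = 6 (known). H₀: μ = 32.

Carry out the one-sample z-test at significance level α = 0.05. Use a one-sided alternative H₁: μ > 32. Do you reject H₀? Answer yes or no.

reject H₀: no

SE = σ/√n = 6/√40 = 0.9487
z = (x̄−μ₀)/SE = (29.6−32)/0.9487 = -2.5298
p-value (one-sided, H₁ greater) = 0.99429
At α=0.05: p ≥ α → fail to reject H₀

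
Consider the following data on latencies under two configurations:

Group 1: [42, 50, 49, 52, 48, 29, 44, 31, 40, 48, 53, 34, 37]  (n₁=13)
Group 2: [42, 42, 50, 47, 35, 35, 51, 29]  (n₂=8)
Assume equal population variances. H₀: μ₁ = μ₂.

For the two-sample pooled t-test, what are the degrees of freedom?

degrees of freedom = 19

df = n₁ + n₂ − 2 = 13 + 8 − 2 = 19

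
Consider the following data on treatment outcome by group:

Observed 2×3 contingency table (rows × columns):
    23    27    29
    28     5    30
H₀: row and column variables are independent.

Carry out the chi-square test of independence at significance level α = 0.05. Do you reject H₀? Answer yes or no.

reject H₀: yes

Row totals [79, 63], col totals [51, 32, 59], n=142
χ² = (23−28.37)²/28.37 + (27−17.80)²/17.80 + (29−32.82)²/32.82 + (28−22.63)²/22.63 + (5−14.20)²/14.20 + (30−26.18)²/26.18 = 14.0072
df = 2
p-value (upper-tail) = 0.00091
At α=0.05: p < α → reject H₀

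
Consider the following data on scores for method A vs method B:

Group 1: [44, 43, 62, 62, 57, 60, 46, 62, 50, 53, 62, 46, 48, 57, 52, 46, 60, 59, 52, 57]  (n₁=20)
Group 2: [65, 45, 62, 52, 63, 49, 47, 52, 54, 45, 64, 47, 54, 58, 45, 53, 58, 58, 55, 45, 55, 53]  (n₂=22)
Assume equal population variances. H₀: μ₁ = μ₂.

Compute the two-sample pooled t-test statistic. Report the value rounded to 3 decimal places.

test statistic = 0.152

x̄₁=53.900, s₁=6.703, n₁=20
x̄₂=53.591, s₂=6.434, n₂=22
s_p² = [19·6.703² + 21·6.434²]/40 = 43.0780
SE = √(s_p²·(1/20+1/22)) = 2.0278
t = (53.900−53.591)/2.0278 = 0.1524
df = 40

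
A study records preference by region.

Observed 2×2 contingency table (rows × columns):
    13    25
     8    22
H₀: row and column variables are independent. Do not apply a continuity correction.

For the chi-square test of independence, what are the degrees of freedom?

df = (r−1)(c−1) = (2−1)·(2−1) = 1

degrees of freedom = 1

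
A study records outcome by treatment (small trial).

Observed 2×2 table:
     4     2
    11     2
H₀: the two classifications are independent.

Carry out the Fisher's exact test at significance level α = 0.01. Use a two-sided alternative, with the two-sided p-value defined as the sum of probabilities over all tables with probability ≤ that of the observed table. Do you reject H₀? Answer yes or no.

reject H₀: no

Margins: r₁=6, r₂=13, c₁=15, c₂=4, n=19
p_obs = C(6,4)·C(13,11)/C(19,15); sum pmf over tables with pmf ≤ p_obs
p-value (two-sided) = 0.55728
At α=0.01: p ≥ α → fail to reject H₀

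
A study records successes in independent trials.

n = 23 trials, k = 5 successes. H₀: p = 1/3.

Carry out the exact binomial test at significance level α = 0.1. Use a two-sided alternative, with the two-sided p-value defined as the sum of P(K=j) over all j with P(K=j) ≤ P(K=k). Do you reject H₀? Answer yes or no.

Exact binomial: n=23, k=5, p₀=1/3=0.3333
P(X=j) = C(n,j)·p₀^j·(1−p₀)^(n−j); p = Σ P(X=j) over j with P(X=j) ≤ P(X=5)
p-value (two-sided) = 0.27636
At α=0.1: p ≥ α → fail to reject H₀

reject H₀: no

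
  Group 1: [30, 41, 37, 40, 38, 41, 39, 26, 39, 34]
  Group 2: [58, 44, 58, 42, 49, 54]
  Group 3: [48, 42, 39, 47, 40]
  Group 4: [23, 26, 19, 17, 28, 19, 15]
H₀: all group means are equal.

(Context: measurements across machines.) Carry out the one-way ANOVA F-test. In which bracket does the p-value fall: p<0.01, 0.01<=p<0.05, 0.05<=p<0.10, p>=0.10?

Group means [36.50, 50.83, 43.20, 21.00], grand mean 36.893
SSB = Σnᵢ(x̄ᵢ−x̄)² = 3134.545; SSW = ΣΣ(x−x̄ᵢ)² = 672.133
MSB = 3134.545/3 = 1044.8484; MSW = 672.133/24 = 28.0056
F = MSB/MSW = 37.3086
df = (3, 24)
p-value (upper-tail) = 0.00000
→ bracket: p<0.01

p-value bracket: p<0.01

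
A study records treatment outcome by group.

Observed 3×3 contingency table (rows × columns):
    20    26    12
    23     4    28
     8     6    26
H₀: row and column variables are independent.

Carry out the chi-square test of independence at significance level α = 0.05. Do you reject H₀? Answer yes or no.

Row totals [58, 55, 40], col totals [51, 36, 66], n=153
χ² = (20−19.33)²/19.33 + (26−13.65)²/13.65 + (12−25.02)²/25.02 + (23−18.33)²/18.33 + (4−12.94)²/12.94 + (28−23.73)²/23.73 + (8−13.33)²/13.33 + (6−9.41)²/9.41 + (26−17.25)²/17.25 = 33.9174
df = 4
p-value (upper-tail) = 0.00000
At α=0.05: p < α → reject H₀

reject H₀: yes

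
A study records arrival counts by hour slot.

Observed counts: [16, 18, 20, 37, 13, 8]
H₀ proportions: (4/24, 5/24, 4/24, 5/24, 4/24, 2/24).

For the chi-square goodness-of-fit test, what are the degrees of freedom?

df = k − 1 = 6 − 1 = 5

degrees of freedom = 5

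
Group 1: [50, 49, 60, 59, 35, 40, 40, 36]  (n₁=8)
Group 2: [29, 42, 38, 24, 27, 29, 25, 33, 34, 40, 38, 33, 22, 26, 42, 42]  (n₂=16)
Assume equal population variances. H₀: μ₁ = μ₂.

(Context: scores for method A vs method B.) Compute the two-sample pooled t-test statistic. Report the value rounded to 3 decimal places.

x̄₁=46.125, s₁=9.877, n₁=8
x̄₂=32.750, s₂=6.952, n₂=16
s_p² = [7·9.877² + 15·6.952²]/22 = 63.9943
SE = √(s_p²·(1/8+1/16)) = 3.4639
t = (46.125−32.750)/3.4639 = 3.8612
df = 22

test statistic = 3.861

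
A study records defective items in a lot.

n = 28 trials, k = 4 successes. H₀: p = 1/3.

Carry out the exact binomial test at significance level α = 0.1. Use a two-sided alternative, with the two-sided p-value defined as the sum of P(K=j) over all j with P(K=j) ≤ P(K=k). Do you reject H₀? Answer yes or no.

reject H₀: yes

Exact binomial: n=28, k=4, p₀=1/3=0.3333
P(X=j) = C(n,j)·p₀^j·(1−p₀)^(n−j); p = Σ P(X=j) over j with P(X=j) ≤ P(X=4)
p-value (two-sided) = 0.04267
At α=0.1: p < α → reject H₀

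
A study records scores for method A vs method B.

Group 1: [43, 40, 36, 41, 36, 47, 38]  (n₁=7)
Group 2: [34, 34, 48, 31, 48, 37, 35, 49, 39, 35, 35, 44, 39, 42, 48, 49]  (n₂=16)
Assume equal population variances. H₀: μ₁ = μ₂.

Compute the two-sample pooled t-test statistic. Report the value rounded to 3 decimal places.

test statistic = -0.112

x̄₁=40.143, s₁=3.976, n₁=7
x̄₂=40.438, s₂=6.377, n₂=16
s_p² = [6·3.976² + 15·6.377²]/21 = 33.5616
SE = √(s_p²·(1/7+1/16)) = 2.6253
t = (40.143−40.438)/2.6253 = -0.1122
df = 21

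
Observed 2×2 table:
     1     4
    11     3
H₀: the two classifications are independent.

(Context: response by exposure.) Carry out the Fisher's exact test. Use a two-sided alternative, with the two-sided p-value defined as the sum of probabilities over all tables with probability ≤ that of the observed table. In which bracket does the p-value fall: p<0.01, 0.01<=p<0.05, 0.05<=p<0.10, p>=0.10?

Margins: r₁=5, r₂=14, c₁=12, c₂=7, n=19
p_obs = C(5,1)·C(14,11)/C(19,12); sum pmf over tables with pmf ≤ p_obs
p-value (two-sided) = 0.03793
→ bracket: 0.01<=p<0.05

p-value bracket: 0.01<=p<0.05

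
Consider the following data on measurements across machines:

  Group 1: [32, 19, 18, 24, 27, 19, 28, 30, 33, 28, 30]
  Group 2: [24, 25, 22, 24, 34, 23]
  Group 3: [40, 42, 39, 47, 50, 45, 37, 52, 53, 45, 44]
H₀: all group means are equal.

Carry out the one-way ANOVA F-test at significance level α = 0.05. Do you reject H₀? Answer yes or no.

Group means [26.18, 25.33, 44.91], grand mean 33.357
SSB = Σnᵢ(x̄ᵢ−x̄)² = 2420.550; SSW = ΣΣ(x−x̄ᵢ)² = 663.879
MSB = 2420.550/2 = 1210.2749; MSW = 663.879/25 = 26.5552
F = MSB/MSW = 45.5759
df = (2, 25)
p-value (upper-tail) = 0.00000
At α=0.05: p < α → reject H₀

reject H₀: yes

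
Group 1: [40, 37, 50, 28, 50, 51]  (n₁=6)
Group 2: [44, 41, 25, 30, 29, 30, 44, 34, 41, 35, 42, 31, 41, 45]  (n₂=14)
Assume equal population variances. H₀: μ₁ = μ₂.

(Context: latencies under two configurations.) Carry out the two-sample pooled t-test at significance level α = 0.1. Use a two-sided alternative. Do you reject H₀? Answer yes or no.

reject H₀: no

x̄₁=42.667, s₁=9.288, n₁=6
x̄₂=36.571, s₂=6.722, n₂=14
s_p² = [5·9.288² + 13·6.722²]/18 = 56.5979
SE = √(s_p²·(1/6+1/14)) = 3.6709
t = (42.667−36.571)/3.6709 = 1.6604
df = 18
p-value (two-sided) = 0.11415
At α=0.1: p ≥ α → fail to reject H₀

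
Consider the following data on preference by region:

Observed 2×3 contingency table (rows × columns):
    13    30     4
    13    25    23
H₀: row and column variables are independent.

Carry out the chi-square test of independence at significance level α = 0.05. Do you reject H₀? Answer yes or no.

Row totals [47, 61], col totals [26, 55, 27], n=108
χ² = (13−11.31)²/11.31 + (30−23.94)²/23.94 + (4−11.75)²/11.75 + (13−14.69)²/14.69 + (25−31.06)²/31.06 + (23−15.25)²/15.25 = 12.2154
df = 2
p-value (upper-tail) = 0.00223
At α=0.05: p < α → reject H₀

reject H₀: yes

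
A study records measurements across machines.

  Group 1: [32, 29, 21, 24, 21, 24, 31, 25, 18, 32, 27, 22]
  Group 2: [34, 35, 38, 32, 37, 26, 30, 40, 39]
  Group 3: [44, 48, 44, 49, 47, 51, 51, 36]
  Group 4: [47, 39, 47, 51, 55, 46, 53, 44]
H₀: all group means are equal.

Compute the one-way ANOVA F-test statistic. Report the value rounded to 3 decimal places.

Group means [25.50, 34.56, 46.25, 47.75], grand mean 37.000
SSB = Σnᵢ(x̄ᵢ−x̄)² = 3249.778; SSW = ΣΣ(x−x̄ᵢ)² = 768.222
MSB = 3249.778/3 = 1083.2593; MSW = 768.222/33 = 23.2795
F = MSB/MSW = 46.5328
df = (3, 33)

test statistic = 46.533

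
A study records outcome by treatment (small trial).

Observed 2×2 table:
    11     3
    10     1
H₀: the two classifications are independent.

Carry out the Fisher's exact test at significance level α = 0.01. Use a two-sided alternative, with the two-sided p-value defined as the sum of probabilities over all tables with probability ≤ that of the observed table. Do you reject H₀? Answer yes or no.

Margins: r₁=14, r₂=11, c₁=21, c₂=4, n=25
p_obs = C(14,11)·C(11,10)/C(25,21); sum pmf over tables with pmf ≤ p_obs
p-value (two-sided) = 0.60435
At α=0.01: p ≥ α → fail to reject H₀

reject H₀: no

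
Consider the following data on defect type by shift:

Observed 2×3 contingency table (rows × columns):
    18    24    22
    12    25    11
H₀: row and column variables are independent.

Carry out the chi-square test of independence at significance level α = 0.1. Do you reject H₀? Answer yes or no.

Row totals [64, 48], col totals [30, 49, 33], n=112
χ² = (18−17.14)²/17.14 + (24−28.00)²/28.00 + (22−18.86)²/18.86 + (12−12.86)²/12.86 + (25−21.00)²/21.00 + (11−14.14)²/14.14 = 2.6556
df = 2
p-value (upper-tail) = 0.26507
At α=0.1: p ≥ α → fail to reject H₀

reject H₀: no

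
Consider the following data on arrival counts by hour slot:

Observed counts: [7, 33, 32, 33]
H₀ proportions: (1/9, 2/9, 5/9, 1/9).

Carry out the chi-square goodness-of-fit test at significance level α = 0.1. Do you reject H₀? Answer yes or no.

n = 105; E_i = n·p_i = [11.67, 23.33, 58.33, 11.67]
χ² = (7−11.67)²/11.67 + (33−23.33)²/23.33 + (32−58.33)²/58.33 + (33−11.67)²/11.67 = 56.7686
df = 3
p-value (upper-tail) = 0.00000
At α=0.1: p < α → reject H₀

reject H₀: yes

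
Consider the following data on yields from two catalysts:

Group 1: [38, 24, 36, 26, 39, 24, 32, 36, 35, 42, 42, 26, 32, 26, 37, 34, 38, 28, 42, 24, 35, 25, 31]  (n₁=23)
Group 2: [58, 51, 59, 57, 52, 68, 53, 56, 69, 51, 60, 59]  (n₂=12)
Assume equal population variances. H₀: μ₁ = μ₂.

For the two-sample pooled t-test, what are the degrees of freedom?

df = n₁ + n₂ − 2 = 23 + 12 − 2 = 33

degrees of freedom = 33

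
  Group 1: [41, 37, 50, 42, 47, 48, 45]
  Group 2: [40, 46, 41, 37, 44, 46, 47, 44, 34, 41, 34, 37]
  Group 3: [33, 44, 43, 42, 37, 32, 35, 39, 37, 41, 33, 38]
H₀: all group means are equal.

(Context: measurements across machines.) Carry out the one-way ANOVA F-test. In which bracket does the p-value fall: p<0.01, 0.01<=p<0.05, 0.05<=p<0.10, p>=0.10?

p-value bracket: 0.01<=p<0.05

Group means [44.29, 40.92, 37.83], grand mean 40.484
SSB = Σnᵢ(x̄ᵢ−x̄)² = 187.730; SSW = ΣΣ(x−x̄ᵢ)² = 542.012
MSB = 187.730/2 = 93.8650; MSW = 542.012/28 = 19.3576
F = MSB/MSW = 4.8490
df = (2, 28)
p-value (upper-tail) = 0.01555
→ bracket: 0.01<=p<0.05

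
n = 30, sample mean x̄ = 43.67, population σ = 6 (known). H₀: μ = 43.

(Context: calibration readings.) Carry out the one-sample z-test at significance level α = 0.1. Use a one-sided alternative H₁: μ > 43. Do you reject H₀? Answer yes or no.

reject H₀: no

SE = σ/√n = 6/√30 = 1.0954
z = (x̄−μ₀)/SE = (43.67−43)/1.0954 = 0.6116
p-value (one-sided, H₁ greater) = 0.27039
At α=0.1: p ≥ α → fail to reject H₀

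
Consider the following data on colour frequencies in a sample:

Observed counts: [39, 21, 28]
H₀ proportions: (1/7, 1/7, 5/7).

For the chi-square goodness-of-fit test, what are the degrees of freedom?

degrees of freedom = 2

df = k − 1 = 3 − 1 = 2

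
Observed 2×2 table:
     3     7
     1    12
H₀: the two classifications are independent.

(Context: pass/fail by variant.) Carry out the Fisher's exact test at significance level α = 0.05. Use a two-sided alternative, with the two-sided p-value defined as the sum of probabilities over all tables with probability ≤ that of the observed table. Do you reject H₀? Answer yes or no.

reject H₀: no

Margins: r₁=10, r₂=13, c₁=4, c₂=19, n=23
p_obs = C(10,3)·C(13,1)/C(23,4); sum pmf over tables with pmf ≤ p_obs
p-value (two-sided) = 0.28063
At α=0.05: p ≥ α → fail to reject H₀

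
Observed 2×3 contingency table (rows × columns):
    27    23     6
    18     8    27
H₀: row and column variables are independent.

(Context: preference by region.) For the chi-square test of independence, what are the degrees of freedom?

degrees of freedom = 2

df = (r−1)(c−1) = (2−1)·(3−1) = 2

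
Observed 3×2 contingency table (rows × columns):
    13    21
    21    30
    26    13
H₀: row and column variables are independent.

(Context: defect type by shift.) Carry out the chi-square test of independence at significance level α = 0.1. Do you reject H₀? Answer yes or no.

reject H₀: yes

Row totals [34, 51, 39], col totals [60, 64], n=124
χ² = (13−16.45)²/16.45 + (21−17.55)²/17.55 + (21−24.68)²/24.68 + (30−26.32)²/26.32 + (26−18.87)²/18.87 + (13−20.13)²/20.13 = 7.6829
df = 2
p-value (upper-tail) = 0.02146
At α=0.1: p < α → reject H₀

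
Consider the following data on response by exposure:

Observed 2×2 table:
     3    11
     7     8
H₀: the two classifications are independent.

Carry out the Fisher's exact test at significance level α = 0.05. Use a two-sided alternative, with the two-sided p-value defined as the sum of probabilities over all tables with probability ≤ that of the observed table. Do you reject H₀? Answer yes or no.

reject H₀: no

Margins: r₁=14, r₂=15, c₁=10, c₂=19, n=29
p_obs = C(14,3)·C(15,7)/C(29,10); sum pmf over tables with pmf ≤ p_obs
p-value (two-sided) = 0.24508
At α=0.05: p ≥ α → fail to reject H₀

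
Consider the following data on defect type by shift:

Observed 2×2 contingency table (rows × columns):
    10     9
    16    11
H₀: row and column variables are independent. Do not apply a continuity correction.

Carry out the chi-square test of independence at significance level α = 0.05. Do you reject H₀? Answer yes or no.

Row totals [19, 27], col totals [26, 20], n=46
χ² = (10−10.74)²/10.74 + (9−8.26)²/8.26 + (16−15.26)²/15.26 + (11−11.74)²/11.74 = 0.1993
df = 1
p-value (upper-tail) = 0.65525
At α=0.05: p ≥ α → fail to reject H₀

reject H₀: no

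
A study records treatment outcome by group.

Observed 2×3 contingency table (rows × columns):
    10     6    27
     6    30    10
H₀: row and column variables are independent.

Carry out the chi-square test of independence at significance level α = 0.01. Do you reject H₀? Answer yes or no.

reject H₀: yes

Row totals [43, 46], col totals [16, 36, 37], n=89
χ² = (10−7.73)²/7.73 + (6−17.39)²/17.39 + (27−17.88)²/17.88 + (6−8.27)²/8.27 + (30−18.61)²/18.61 + (10−19.12)²/19.12 = 24.7378
df = 2
p-value (upper-tail) = 0.00000
At α=0.01: p < α → reject H₀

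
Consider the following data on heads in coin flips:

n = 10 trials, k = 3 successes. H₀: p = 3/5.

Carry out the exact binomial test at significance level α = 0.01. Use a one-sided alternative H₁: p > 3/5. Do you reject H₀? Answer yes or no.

reject H₀: no

Exact binomial: n=10, k=3, p₀=3/5=0.6000
P(X≥3) from Σ C(n,i)·p₀^i·(1−p₀)^(n−i)
p-value (one-sided, H₁ greater) = 0.98771
At α=0.01: p ≥ α → fail to reject H₀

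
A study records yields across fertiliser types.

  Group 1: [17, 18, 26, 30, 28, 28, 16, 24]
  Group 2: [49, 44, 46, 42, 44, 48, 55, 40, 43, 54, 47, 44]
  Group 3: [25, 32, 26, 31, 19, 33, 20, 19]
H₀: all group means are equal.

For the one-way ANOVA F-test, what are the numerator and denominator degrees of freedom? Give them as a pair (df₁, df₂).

degrees of freedom = [2, 25]

k = 3 groups, N = 28 total
df = (k−1, N−k) = (3−1, 28−3) = (2, 25)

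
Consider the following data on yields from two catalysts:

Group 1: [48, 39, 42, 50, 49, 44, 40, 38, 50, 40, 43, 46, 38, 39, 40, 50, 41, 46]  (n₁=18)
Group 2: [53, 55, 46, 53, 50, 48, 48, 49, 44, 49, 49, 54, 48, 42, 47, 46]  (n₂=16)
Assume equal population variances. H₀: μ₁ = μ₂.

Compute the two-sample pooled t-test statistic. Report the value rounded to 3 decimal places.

x̄₁=43.500, s₁=4.449, n₁=18
x̄₂=48.812, s₂=3.582, n₂=16
s_p² = [17·4.449² + 15·3.582²]/32 = 16.5293
SE = √(s_p²·(1/18+1/16)) = 1.3969
t = (43.500−48.812)/1.3969 = -3.8030
df = 32

test statistic = -3.803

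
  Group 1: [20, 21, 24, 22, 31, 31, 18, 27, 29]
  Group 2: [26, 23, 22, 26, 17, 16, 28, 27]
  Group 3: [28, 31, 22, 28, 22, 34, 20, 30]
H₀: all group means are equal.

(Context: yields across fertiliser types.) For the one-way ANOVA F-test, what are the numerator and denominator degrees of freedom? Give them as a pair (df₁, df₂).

k = 3 groups, N = 25 total
df = (k−1, N−k) = (3−1, 25−3) = (2, 22)

degrees of freedom = [2, 22]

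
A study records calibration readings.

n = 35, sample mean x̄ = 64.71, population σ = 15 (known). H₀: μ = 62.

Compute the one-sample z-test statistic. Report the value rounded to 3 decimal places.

test statistic = 1.069

SE = σ/√n = 15/√35 = 2.5355
z = (x̄−μ₀)/SE = (64.71−62)/2.5355 = 1.0688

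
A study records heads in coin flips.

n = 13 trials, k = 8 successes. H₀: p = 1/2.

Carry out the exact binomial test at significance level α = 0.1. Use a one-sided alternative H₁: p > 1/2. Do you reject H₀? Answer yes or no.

Exact binomial: n=13, k=8, p₀=1/2=0.5000
P(X≥8) from Σ C(n,i)·p₀^i·(1−p₀)^(n−i)
p-value (one-sided, H₁ greater) = 0.29053
At α=0.1: p ≥ α → fail to reject H₀

reject H₀: no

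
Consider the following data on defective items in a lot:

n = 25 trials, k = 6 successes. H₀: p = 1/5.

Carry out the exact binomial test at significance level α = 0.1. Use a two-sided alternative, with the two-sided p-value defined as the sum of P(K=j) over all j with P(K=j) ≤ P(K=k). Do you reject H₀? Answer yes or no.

reject H₀: no

Exact binomial: n=25, k=6, p₀=1/5=0.2000
P(X=j) = C(n,j)·p₀^j·(1−p₀)^(n−j); p = Σ P(X=j) over j with P(X=j) ≤ P(X=6)
p-value (two-sided) = 0.61730
At α=0.1: p ≥ α → fail to reject H₀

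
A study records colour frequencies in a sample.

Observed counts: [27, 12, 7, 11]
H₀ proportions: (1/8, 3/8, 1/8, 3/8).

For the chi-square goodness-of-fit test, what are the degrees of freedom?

df = k − 1 = 4 − 1 = 3

degrees of freedom = 3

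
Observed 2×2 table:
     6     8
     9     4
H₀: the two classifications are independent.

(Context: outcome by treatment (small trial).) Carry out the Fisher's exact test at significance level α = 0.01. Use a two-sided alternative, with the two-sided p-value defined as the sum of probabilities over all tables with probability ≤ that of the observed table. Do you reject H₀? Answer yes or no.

reject H₀: no

Margins: r₁=14, r₂=13, c₁=15, c₂=12, n=27
p_obs = C(14,6)·C(13,9)/C(27,15); sum pmf over tables with pmf ≤ p_obs
p-value (two-sided) = 0.25186
At α=0.01: p ≥ α → fail to reject H₀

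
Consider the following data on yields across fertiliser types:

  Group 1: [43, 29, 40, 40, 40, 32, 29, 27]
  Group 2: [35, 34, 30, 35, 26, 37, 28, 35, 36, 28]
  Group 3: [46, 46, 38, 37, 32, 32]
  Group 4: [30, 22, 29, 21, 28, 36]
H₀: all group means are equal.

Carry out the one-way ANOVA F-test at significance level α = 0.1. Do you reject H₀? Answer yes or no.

Group means [35.00, 32.40, 38.50, 27.67], grand mean 33.367
SSB = Σnᵢ(x̄ᵢ−x̄)² = 383.733; SSW = ΣΣ(x−x̄ᵢ)² = 779.233
MSB = 383.733/3 = 127.9111; MSW = 779.233/26 = 29.9705
F = MSB/MSW = 4.2679
df = (3, 26)
p-value (upper-tail) = 0.01409
At α=0.1: p < α → reject H₀

reject H₀: yes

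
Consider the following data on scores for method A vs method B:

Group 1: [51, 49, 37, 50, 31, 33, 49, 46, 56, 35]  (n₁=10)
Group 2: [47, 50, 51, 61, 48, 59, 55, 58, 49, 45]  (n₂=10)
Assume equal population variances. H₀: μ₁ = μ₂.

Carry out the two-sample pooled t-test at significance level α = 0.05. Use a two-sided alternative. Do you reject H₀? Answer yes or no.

reject H₀: yes

x̄₁=43.700, s₁=8.832, n₁=10
x̄₂=52.300, s₂=5.559, n₂=10
s_p² = [9·8.832² + 9·5.559²]/18 = 54.4556
SE = √(s_p²·(1/10+1/10)) = 3.3002
t = (43.700−52.300)/3.3002 = -2.6059
df = 18
p-value (two-sided) = 0.01788
At α=0.05: p < α → reject H₀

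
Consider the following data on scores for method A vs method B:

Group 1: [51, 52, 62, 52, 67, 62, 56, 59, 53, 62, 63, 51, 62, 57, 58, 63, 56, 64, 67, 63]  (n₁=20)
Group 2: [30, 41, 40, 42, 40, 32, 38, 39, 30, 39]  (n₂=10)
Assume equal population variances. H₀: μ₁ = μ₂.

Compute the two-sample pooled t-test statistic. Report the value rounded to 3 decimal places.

test statistic = 11.206

x̄₁=59.000, s₁=5.242, n₁=20
x̄₂=37.100, s₂=4.606, n₂=10
s_p² = [19·5.242² + 9·4.606²]/28 = 25.4607
SE = √(s_p²·(1/20+1/10)) = 1.9543
t = (59.000−37.100)/1.9543 = 11.2063
df = 28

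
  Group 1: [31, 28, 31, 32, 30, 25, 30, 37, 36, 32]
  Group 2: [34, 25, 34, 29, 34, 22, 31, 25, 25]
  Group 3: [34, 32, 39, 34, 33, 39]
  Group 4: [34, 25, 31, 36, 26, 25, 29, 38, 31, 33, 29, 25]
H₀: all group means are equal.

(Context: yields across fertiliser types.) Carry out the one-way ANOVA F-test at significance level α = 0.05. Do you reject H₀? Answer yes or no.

reject H₀: yes

Group means [31.20, 28.78, 35.17, 30.17], grand mean 30.919
SSB = Σnᵢ(x̄ᵢ−x̄)² = 157.101; SSW = ΣΣ(x−x̄ᵢ)² = 551.656
MSB = 157.101/3 = 52.3671; MSW = 551.656/33 = 16.7168
F = MSB/MSW = 3.1326
df = (3, 33)
p-value (upper-tail) = 0.03859
At α=0.05: p < α → reject H₀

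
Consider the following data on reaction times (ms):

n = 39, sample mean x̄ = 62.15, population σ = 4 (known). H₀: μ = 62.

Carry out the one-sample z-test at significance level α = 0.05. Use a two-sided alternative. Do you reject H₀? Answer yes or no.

reject H₀: no

SE = σ/√n = 4/√39 = 0.6405
z = (x̄−μ₀)/SE = (62.15−62)/0.6405 = 0.2342
p-value (two-sided) = 0.81484
At α=0.05: p ≥ α → fail to reject H₀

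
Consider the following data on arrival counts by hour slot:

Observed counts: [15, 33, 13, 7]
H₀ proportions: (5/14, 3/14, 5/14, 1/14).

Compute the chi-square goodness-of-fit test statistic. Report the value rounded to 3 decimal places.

test statistic = 33.047

n = 68; E_i = n·p_i = [24.29, 14.57, 24.29, 4.86]
χ² = (15−24.29)²/24.29 + (33−14.57)²/14.57 + (13−24.29)²/24.29 + (7−4.86)²/4.86 = 33.0471
df = 3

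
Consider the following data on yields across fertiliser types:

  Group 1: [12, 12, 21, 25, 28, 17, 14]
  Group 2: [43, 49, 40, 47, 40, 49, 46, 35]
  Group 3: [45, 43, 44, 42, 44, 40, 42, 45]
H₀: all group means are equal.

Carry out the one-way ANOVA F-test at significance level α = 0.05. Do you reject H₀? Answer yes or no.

reject H₀: yes

Group means [18.43, 43.62, 43.12], grand mean 35.783
SSB = Σnᵢ(x̄ᵢ−x̄)² = 3031.449; SSW = ΣΣ(x−x̄ᵢ)² = 442.464
MSB = 3031.449/2 = 1515.7244; MSW = 442.464/20 = 22.1232
F = MSB/MSW = 68.5128
df = (2, 20)
p-value (upper-tail) = 0.00000
At α=0.05: p < α → reject H₀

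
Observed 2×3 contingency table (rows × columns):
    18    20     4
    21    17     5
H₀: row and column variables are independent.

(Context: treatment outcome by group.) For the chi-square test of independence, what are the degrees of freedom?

df = (r−1)(c−1) = (2−1)·(3−1) = 2

degrees of freedom = 2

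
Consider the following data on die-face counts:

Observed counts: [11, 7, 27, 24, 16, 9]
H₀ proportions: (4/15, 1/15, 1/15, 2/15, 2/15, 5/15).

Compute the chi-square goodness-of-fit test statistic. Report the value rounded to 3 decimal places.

test statistic = 103.944

n = 94; E_i = n·p_i = [25.07, 6.27, 6.27, 12.53, 12.53, 31.33]
χ² = (11−25.07)²/25.07 + (7−6.27)²/6.27 + (27−6.27)²/6.27 + (24−12.53)²/12.53 + (16−12.53)²/12.53 + (9−31.33)²/31.33 = 103.9441
df = 5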